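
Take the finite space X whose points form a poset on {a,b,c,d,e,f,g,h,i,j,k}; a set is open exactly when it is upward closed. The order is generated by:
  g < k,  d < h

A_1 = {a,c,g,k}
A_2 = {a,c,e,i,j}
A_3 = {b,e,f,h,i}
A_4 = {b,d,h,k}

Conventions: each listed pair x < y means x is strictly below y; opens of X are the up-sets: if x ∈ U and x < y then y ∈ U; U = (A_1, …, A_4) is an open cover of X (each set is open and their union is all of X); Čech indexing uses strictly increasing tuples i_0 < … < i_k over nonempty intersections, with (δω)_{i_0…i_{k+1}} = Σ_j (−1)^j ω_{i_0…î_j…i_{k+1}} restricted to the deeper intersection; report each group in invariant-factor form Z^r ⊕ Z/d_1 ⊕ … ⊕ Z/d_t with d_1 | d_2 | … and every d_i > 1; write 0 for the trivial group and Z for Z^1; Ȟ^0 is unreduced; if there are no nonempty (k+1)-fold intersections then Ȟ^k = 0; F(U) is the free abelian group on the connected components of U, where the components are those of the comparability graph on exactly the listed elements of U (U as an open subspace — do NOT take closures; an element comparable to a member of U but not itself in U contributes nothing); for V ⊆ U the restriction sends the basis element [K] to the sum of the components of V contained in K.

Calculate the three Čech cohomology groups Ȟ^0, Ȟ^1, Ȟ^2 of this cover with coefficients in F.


cover nerve:
  A12={a,c} A14={k} A23={e,i} A34={b,h}
components per intersection:
  A1: {a} {c} {g,k}
  A2: {a} {c} {e} {i} {j}
  A3: {b} {e} {f} {h} {i}
  A4: {b} {d,h} {k}
  A12: {a} {c}
  A14: {k}
  A23: {e} {i}
  A34: {b} {h}
C dims 16,7; δ0: rk 7, SNF 1^7
Ȟ^0: (16−7)−0=9 ⇒ Z^9
Ȟ^1: (7−0)−7=0 ⇒ 0
Ȟ^2: (0−0)−0=0 ⇒ 0

Ȟ^0 ≅ Z^9, Ȟ^1 ≅ 0, Ȟ^2 ≅ 0


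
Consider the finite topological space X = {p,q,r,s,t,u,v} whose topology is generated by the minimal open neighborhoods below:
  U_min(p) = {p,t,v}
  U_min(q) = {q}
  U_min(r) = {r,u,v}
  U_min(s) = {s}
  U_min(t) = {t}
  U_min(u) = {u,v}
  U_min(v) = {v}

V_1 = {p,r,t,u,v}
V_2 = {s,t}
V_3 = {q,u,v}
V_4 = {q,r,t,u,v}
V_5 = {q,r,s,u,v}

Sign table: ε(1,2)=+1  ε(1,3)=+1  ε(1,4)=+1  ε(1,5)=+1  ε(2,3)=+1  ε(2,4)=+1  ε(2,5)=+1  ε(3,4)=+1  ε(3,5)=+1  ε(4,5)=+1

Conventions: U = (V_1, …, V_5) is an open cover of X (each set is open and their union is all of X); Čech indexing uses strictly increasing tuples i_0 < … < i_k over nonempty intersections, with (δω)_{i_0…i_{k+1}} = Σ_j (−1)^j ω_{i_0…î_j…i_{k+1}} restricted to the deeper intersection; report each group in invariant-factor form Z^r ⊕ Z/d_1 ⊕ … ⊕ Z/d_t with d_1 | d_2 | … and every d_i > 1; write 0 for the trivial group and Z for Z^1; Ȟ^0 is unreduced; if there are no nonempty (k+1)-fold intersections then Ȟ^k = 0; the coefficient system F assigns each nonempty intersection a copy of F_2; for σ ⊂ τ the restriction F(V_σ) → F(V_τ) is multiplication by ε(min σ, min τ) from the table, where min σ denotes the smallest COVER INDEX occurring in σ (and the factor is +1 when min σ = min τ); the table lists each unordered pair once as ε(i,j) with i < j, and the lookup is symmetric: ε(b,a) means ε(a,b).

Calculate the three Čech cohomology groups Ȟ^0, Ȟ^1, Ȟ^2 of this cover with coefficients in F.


intersection data:
  V12={t} V13={u,v} V14={r,t,u,v} V15={r,u,v} V24={t} V25={s} V34={q,u,v} V35={q,u,v} V45={q,r,u,v}
  V124={t} V134={u,v} V135={u,v} V145={r,u,v} V345={q,u,v}
  V1345={u,v}
C dims 5,9,5,1; δ0: rk_F2 4; δ1: rk_F2 4; δ2: rk_F2 1
Ȟ^0 = (5 − 4) − 0 = 1, so Ȟ^0 ≅ Z/2
Ȟ^1 = (9 − 4) − 4 = 1, so Ȟ^1 ≅ Z/2
Ȟ^2 = (5 − 1) − 4 = 0, so Ȟ^2 ≅ 0

Ȟ^0 ≅ Z/2, Ȟ^1 ≅ Z/2 and Ȟ^2 ≅ 0


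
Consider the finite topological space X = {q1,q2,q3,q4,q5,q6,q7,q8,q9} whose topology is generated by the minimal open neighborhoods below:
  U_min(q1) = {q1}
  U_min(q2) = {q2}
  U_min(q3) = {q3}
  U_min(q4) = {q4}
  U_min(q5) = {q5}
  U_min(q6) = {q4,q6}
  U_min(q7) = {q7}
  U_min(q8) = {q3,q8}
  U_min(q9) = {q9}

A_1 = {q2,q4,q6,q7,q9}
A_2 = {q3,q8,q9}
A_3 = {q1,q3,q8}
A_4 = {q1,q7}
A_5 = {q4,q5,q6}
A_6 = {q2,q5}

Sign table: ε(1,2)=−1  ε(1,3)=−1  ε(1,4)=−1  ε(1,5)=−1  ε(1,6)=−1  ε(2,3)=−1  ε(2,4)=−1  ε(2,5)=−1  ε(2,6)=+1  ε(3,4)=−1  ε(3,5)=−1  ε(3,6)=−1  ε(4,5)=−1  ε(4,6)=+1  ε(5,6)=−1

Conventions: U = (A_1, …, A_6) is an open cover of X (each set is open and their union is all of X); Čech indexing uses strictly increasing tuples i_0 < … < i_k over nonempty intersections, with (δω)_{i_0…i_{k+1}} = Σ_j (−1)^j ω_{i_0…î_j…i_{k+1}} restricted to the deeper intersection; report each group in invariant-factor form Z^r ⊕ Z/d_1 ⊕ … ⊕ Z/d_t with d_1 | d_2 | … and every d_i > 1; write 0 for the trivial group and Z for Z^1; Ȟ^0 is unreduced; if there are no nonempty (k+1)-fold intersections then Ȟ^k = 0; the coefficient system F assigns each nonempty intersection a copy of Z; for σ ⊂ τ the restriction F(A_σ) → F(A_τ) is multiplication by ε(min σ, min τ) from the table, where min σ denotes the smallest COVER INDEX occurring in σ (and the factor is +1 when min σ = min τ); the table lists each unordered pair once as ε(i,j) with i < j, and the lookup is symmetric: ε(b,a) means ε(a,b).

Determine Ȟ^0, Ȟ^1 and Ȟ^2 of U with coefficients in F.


nonempty intersections:
  A12={q9} A14={q7} A15={q4,q6} A16={q2} A23={q3,q8} A34={q1} A56={q5}
C dims 6,7; δ0: rk 6, SNF 1^5·2
Ȟ^0: (6−6)−0=0 ⇒ 0
Ȟ^1: (7−0)−6=1 plus torsion [2] ⇒ Z ⊕ Z/2
Ȟ^2: (0−0)−0=0 ⇒ 0

Ȟ^0(U;F) ≅ 0; Ȟ^1(U;F) ≅ Z ⊕ Z/2; Ȟ^2(U;F) ≅ 0


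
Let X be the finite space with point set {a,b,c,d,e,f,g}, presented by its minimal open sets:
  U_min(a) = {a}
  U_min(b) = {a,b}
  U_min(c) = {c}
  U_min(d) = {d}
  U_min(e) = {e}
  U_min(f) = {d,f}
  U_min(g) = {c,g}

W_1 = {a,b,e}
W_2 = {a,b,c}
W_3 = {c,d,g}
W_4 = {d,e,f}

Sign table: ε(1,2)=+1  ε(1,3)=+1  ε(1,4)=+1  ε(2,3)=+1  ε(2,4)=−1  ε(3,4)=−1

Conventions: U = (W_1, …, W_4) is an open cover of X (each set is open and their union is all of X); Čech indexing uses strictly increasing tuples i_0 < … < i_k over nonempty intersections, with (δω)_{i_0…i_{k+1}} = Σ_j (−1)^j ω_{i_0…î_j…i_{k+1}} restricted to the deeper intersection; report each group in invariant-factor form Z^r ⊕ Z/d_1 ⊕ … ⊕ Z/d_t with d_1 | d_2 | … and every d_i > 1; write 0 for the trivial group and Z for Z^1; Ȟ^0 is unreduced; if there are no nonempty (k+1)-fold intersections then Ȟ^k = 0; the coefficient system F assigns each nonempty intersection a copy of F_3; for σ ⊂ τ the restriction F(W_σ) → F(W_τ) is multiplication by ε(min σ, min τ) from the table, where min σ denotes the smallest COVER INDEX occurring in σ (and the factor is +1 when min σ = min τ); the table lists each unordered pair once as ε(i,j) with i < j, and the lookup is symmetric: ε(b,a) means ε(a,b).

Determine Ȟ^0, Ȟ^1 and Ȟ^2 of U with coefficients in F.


Ȟ^0 ≅ 0, Ȟ^1 ≅ 0, Ȟ^2 ≅ 0

intersection data:
  W12={a,b} W14={e} W23={c} W34={d}
C dims 4,4; δ0: rk_F3 4
Ȟ^0 = (4 − 4) − 0 = 0, so Ȟ^0 ≅ 0
Ȟ^1 = (4 − 0) − 4 = 0, so Ȟ^1 ≅ 0
Ȟ^2 = (0 − 0) − 0 = 0, so Ȟ^2 ≅ 0


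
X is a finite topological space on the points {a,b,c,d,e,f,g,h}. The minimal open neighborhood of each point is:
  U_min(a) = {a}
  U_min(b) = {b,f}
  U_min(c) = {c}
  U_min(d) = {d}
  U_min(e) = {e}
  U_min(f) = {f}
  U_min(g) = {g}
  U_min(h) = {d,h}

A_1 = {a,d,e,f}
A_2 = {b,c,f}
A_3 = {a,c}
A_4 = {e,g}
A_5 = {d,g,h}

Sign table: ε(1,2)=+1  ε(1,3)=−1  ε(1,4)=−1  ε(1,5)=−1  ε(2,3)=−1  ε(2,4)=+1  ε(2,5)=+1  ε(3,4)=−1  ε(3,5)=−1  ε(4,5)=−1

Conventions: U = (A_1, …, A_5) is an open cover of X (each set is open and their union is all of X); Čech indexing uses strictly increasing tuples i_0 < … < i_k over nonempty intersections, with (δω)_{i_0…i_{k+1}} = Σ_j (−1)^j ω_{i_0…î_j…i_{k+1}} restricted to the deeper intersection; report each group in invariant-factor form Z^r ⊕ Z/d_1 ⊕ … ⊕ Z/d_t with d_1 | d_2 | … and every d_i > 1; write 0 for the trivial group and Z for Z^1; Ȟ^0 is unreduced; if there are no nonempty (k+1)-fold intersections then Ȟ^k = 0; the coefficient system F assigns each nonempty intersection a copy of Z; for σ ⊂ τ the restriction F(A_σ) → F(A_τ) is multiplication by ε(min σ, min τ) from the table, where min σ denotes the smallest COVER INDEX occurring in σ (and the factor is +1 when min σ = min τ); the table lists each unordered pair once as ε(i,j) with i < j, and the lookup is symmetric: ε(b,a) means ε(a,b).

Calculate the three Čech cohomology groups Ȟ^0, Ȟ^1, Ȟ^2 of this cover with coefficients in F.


Ȟ^0 ≅ 0, Ȟ^1 ≅ Z ⊕ Z/2 and Ȟ^2 ≅ 0

nerve of the cover:
  A12={f} A13={a} A14={e} A15={d} A23={c} A45={g}
C dims 5,6; δ0: rk 5, SNF 1^4·2
Ȟ^0 = (5 − 5) − 0 = 0, so Ȟ^0 ≅ 0
Ȟ^1 = (6 − 0) − 5 = 1 plus torsion [2], so Ȟ^1 ≅ Z ⊕ Z/2
Ȟ^2 = (0 − 0) − 0 = 0, so Ȟ^2 ≅ 0


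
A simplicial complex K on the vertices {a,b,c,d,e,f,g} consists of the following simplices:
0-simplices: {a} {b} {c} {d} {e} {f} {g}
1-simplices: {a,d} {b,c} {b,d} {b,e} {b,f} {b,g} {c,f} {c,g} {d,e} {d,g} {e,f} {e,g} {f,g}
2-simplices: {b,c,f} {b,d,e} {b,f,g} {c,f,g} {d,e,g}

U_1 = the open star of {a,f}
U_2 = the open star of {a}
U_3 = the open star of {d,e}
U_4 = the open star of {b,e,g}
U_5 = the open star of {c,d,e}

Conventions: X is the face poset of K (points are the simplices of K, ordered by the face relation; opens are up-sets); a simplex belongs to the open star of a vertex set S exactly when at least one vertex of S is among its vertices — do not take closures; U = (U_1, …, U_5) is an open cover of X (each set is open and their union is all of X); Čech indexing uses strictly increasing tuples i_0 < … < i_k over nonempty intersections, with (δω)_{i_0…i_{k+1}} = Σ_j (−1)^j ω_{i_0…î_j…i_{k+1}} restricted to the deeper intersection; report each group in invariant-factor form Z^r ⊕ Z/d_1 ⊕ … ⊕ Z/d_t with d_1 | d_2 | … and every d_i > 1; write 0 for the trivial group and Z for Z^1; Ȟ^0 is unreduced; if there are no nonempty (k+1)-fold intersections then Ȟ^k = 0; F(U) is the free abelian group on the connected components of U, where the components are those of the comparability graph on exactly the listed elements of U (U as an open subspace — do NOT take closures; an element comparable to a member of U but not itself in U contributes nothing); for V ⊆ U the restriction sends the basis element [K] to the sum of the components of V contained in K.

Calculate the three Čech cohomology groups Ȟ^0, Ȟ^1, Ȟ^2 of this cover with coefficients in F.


nonempty overlaps:
  U1={{a},{f},{a,d},{b,f},{c,f},{e,f},{f,g},{b,c,f},{b,f,g},{c,f,g}} U2={{a},{a,d}} U3={{d},{e},{a,d},{b,d},{b,e},{d,e},{d,g},{e,f},{e,g},{b,d,e},{d,e,g}} U4={{b},{e},{g},{b,c},{b,d},{b,e},{b,f},{b,g},{c,g},{d,e},{d,g},{e,f},{e,g},{f,g},{b,c,f},{b,d,e},{b,f,g},{c,f,g},{d,e,g}} U5={{c},{d},{e},{a,d},{b,c},{b,d},{b,e},{c,f},{c,g},{d,e},{d,g},{e,f},{e,g},{b,c,f},{b,d,e},{c,f,g},{d,e,g}}
  U12={{a},{a,d}} U13={{a,d},{e,f}} U14={{b,f},{e,f},{f,g},{b,c,f},{b,f,g},{c,f,g}} U15={{a,d},{c,f},{e,f},{b,c,f},{c,f,g}} U23={{a,d}} U25={{a,d}} U34={{e},{b,d},{b,e},{d,e},{d,g},{e,f},{e,g},{b,d,e},{d,e,g}} U35={{d},{e},{a,d},{b,d},{b,e},{d,e},{d,g},{e,f},{e,g},{b,d,e},{d,e,g}} U45={{e},{b,c},{b,d},{b,e},{c,g},{d,e},{d,g},{e,f},{e,g},{b,c,f},{b,d,e},{c,f,g},{d,e,g}}
  U123={{a,d}} U125={{a,d}} U134={{e,f}} U135={{a,d},{e,f}} U145={{e,f},{b,c,f},{c,f,g}} U235={{a,d}} U345={{e},{b,d},{b,e},{d,e},{d,g},{e,f},{e,g},{b,d,e},{d,e,g}}
  U1235={{a,d}} U1345={{e,f}}
components per intersection:
  U1: {{a},{a,d}} {{f},{b,f},{c,f},{e,f},{f,g},{b,c,f},{b,f,g},{c,f,g}}
  U2: {{a},{a,d}}
  U3: {{d},{e},{a,d},{b,d},{b,e},{d,e},{d,g},{e,f},{e,g},{b,d,e},{d,e,g}}
  U4: {{b},{e},{g},{b,c},{b,d},{b,e},{b,f},{b,g},{c,g},{d,e},{d,g},{e,f},{e,g},{f,g},{b,c,f},{b,d,e},{b,f,g},{c,f,g},{d,e,g}}
  U5: {{c},{b,c},{c,f},{c,g},{b,c,f},{c,f,g}} {{d},{e},{a,d},{b,d},{b,e},{d,e},{d,g},{e,f},{e,g},{b,d,e},{d,e,g}}
  U12: {{a},{a,d}}
  U13: {{a,d}} {{e,f}}
  U14: {{b,f},{f,g},{b,c,f},{b,f,g},{c,f,g}} {{e,f}}
  U15: {{a,d}} {{c,f},{b,c,f},{c,f,g}} {{e,f}}
  U23: {{a,d}}
  U25: {{a,d}}
  U34: {{e},{b,d},{b,e},{d,e},{d,g},{e,f},{e,g},{b,d,e},{d,e,g}}
  U35: {{d},{e},{a,d},{b,d},{b,e},{d,e},{d,g},{e,f},{e,g},{b,d,e},{d,e,g}}
  U45: {{e},{b,d},{b,e},{d,e},{d,g},{e,f},{e,g},{b,d,e},{d,e,g}} {{b,c},{b,c,f}} {{c,g},{c,f,g}}
  U123: {{a,d}}
  U125: {{a,d}}
  U134: {{e,f}}
  U135: {{a,d}} {{e,f}}
  U145: {{e,f}} {{b,c,f}} {{c,f,g}}
  U235: {{a,d}}
  U345: {{e},{b,d},{b,e},{d,e},{d,g},{e,f},{e,g},{b,d,e},{d,e,g}}
  U1235: {{a,d}}
  U1345: {{e,f}}
C dims 7,15,10,2; δ0: rk 6, SNF 1^6; δ1: rk 8, SNF 1^8; δ2: rk 2, SNF 1^2
degree 0: 7−6−0 = 1 → Ȟ^0 ≅ Z
degree 1: 15−8−6 = 1 → Ȟ^1 ≅ Z
degree 2: 10−2−8 = 0 → Ȟ^2 ≅ 0

Ȟ^0(U;F) ≅ Z; Ȟ^1(U;F) ≅ Z; Ȟ^2(U;F) ≅ 0


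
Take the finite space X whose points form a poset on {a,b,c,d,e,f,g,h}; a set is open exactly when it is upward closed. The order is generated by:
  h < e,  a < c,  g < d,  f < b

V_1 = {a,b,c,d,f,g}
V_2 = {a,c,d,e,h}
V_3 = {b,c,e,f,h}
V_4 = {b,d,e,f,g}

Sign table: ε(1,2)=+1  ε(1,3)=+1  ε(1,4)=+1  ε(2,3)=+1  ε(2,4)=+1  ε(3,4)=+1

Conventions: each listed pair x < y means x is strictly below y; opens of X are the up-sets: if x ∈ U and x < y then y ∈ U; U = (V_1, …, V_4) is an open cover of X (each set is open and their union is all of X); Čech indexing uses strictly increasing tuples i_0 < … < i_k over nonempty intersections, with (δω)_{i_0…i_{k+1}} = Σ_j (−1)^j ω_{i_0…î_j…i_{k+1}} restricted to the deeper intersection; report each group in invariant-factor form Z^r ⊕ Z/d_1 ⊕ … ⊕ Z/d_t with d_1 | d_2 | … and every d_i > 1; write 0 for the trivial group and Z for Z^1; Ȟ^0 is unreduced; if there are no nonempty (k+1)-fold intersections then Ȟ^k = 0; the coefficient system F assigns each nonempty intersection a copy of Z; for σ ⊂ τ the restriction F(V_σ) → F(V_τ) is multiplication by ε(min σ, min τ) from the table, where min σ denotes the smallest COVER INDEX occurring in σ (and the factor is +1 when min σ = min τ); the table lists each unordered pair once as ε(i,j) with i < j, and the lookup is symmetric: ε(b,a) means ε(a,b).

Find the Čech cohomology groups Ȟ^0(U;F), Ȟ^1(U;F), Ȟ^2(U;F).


Ȟ^0(U;F) ≅ Z; Ȟ^1(U;F) ≅ 0; Ȟ^2(U;F) ≅ Z

nerve simplices:
  V12={a,c,d} V13={b,c,f} V14={b,d,f,g} V23={c,e,h} V24={d,e} V34={b,e,f}
  V123={c} V124={d} V134={b,f} V234={e}
C dims 4,6,4; δ0: rk 3, SNF 1^3; δ1: rk 3, SNF 1^3
degree 0: 4−3−0 = 1 → Ȟ^0 ≅ Z
degree 1: 6−3−3 = 0 → Ȟ^1 ≅ 0
degree 2: 4−0−3 = 1 → Ȟ^2 ≅ Z


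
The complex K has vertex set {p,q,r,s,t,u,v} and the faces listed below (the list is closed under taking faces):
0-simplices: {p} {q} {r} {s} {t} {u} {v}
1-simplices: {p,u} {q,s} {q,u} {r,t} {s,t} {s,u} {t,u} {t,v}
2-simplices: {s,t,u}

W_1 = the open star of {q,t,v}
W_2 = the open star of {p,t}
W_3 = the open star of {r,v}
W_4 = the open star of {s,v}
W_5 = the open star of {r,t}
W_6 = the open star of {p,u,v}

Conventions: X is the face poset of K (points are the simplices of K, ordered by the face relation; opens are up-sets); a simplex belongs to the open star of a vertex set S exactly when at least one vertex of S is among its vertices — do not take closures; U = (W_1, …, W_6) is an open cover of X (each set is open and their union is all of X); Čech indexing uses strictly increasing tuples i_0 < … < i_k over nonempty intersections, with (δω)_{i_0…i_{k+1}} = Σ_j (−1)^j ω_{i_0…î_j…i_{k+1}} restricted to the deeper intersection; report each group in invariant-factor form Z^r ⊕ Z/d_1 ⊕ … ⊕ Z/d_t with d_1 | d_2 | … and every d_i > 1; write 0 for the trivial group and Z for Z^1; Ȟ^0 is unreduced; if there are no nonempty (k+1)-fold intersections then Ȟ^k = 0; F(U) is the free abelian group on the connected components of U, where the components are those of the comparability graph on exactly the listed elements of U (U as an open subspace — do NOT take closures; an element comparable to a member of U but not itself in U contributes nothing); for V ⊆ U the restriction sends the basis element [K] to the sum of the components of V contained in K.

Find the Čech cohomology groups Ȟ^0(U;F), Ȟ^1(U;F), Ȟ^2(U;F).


nonempty overlaps:
  W1={{q},{t},{v},{q,s},{q,u},{r,t},{s,t},{t,u},{t,v},{s,t,u}} W2={{p},{t},{p,u},{r,t},{s,t},{t,u},{t,v},{s,t,u}} W3={{r},{v},{r,t},{t,v}} W4={{s},{v},{q,s},{s,t},{s,u},{t,v},{s,t,u}} W5={{r},{t},{r,t},{s,t},{t,u},{t,v},{s,t,u}} W6={{p},{u},{v},{p,u},{q,u},{s,u},{t,u},{t,v},{s,t,u}}
  W12={{t},{r,t},{s,t},{t,u},{t,v},{s,t,u}} W13={{v},{r,t},{t,v}} W14={{v},{q,s},{s,t},{t,v},{s,t,u}} W15={{t},{r,t},{s,t},{t,u},{t,v},{s,t,u}} W16={{v},{q,u},{t,u},{t,v},{s,t,u}} W23={{r,t},{t,v}} W24={{s,t},{t,v},{s,t,u}} W25={{t},{r,t},{s,t},{t,u},{t,v},{s,t,u}} W26={{p},{p,u},{t,u},{t,v},{s,t,u}} W34={{v},{t,v}} W35={{r},{r,t},{t,v}} W36={{v},{t,v}} W45={{s,t},{t,v},{s,t,u}} W46={{v},{s,u},{t,v},{s,t,u}} W56={{t,u},{t,v},{s,t,u}}
  W123={{r,t},{t,v}} W124={{s,t},{t,v},{s,t,u}} W125={{t},{r,t},{s,t},{t,u},{t,v},{s,t,u}} W126={{t,u},{t,v},{s,t,u}} W134={{v},{t,v}} W135={{r,t},{t,v}} W136={{v},{t,v}} W145={{s,t},{t,v},{s,t,u}} W146={{v},{t,v},{s,t,u}} W156={{t,u},{t,v},{s,t,u}} W234={{t,v}} W235={{r,t},{t,v}} W236={{t,v}} W245={{s,t},{t,v},{s,t,u}} W246={{t,v},{s,t,u}} W256={{t,u},{t,v},{s,t,u}} W345={{t,v}} W346={{v},{t,v}} W356={{t,v}} W456={{t,v},{s,t,u}}
  W1234={{t,v}} W1235={{r,t},{t,v}} W1236={{t,v}} W1245={{s,t},{t,v},{s,t,u}} W1246={{t,v},{s,t,u}} W1256={{t,u},{t,v},{s,t,u}} W1345={{t,v}} W1346={{v},{t,v}} W1356={{t,v}} W1456={{t,v},{s,t,u}} W2345={{t,v}} W2346={{t,v}} W2356={{t,v}} W2456={{t,v},{s,t,u}} W3456={{t,v}}
  W12345={{t,v}} W12346={{t,v}} W12356={{t,v}} W12456={{t,v},{s,t,u}} W13456={{t,v}} W23456={{t,v}}
  W123456={{t,v}}
components per intersection:
  W1: {{q},{q,s},{q,u}} {{t},{v},{r,t},{s,t},{t,u},{t,v},{s,t,u}}
  W2: {{p},{p,u}} {{t},{r,t},{s,t},{t,u},{t,v},{s,t,u}}
  W3: {{r},{r,t}} {{v},{t,v}}
  W4: {{s},{q,s},{s,t},{s,u},{s,t,u}} {{v},{t,v}}
  W5: {{r},{t},{r,t},{s,t},{t,u},{t,v},{s,t,u}}
  W6: {{p},{u},{p,u},{q,u},{s,u},{t,u},{s,t,u}} {{v},{t,v}}
  W12: {{t},{r,t},{s,t},{t,u},{t,v},{s,t,u}}
  W13: {{v},{t,v}} {{r,t}}
  W14: {{v},{t,v}} {{q,s}} {{s,t},{s,t,u}}
  W15: {{t},{r,t},{s,t},{t,u},{t,v},{s,t,u}}
  W16: {{v},{t,v}} {{q,u}} {{t,u},{s,t,u}}
  W23: {{r,t}} {{t,v}}
  W24: {{s,t},{s,t,u}} {{t,v}}
  W25: {{t},{r,t},{s,t},{t,u},{t,v},{s,t,u}}
  W26: {{p},{p,u}} {{t,u},{s,t,u}} {{t,v}}
  W34: {{v},{t,v}}
  W35: {{r},{r,t}} {{t,v}}
  W36: {{v},{t,v}}
  W45: {{s,t},{s,t,u}} {{t,v}}
  W46: {{v},{t,v}} {{s,u},{s,t,u}}
  W56: {{t,u},{s,t,u}} {{t,v}}
  W123: {{r,t}} {{t,v}}
  W124: {{s,t},{s,t,u}} {{t,v}}
  W125: {{t},{r,t},{s,t},{t,u},{t,v},{s,t,u}}
  W126: {{t,u},{s,t,u}} {{t,v}}
  W134: {{v},{t,v}}
  W135: {{r,t}} {{t,v}}
  W136: {{v},{t,v}}
  W145: {{s,t},{s,t,u}} {{t,v}}
  W146: {{v},{t,v}} {{s,t,u}}
  W156: {{t,u},{s,t,u}} {{t,v}}
  W234: {{t,v}}
  W235: {{r,t}} {{t,v}}
  W236: {{t,v}}
  W245: {{s,t},{s,t,u}} {{t,v}}
  W246: {{t,v}} {{s,t,u}}
  W256: {{t,u},{s,t,u}} {{t,v}}
  W345: {{t,v}}
  W346: {{v},{t,v}}
  W356: {{t,v}}
  W456: {{t,v}} {{s,t,u}}
  W1234: {{t,v}}
  W1235: {{r,t}} {{t,v}}
  W1236: {{t,v}}
  W1245: {{s,t},{s,t,u}} {{t,v}}
  W1246: {{t,v}} {{s,t,u}}
  W1256: {{t,u},{s,t,u}} {{t,v}}
  W1345: {{t,v}}
  W1346: {{v},{t,v}}
  W1356: {{t,v}}
  W1456: {{t,v}} {{s,t,u}}
  W2345: {{t,v}}
  W2346: {{t,v}}
  W2356: {{t,v}}
  W2456: {{t,v}} {{s,t,u}}
  W3456: {{t,v}}
  W12345: {{t,v}}
  W12346: {{t,v}}
  W12356: {{t,v}}
  W12456: {{t,v}} {{s,t,u}}
  W13456: {{t,v}}
  W23456: {{t,v}}
  W123456: {{t,v}}
C dims 11,28,32,21; δ0: rk 10, SNF 1^10; δ1: rk 17, SNF 1^17; δ2: rk 15, SNF 1^15
degree 0: 11−10−0 = 1 → Ȟ^0 ≅ Z
degree 1: 28−17−10 = 1 → Ȟ^1 ≅ Z
degree 2: 32−15−17 = 0 → Ȟ^2 ≅ 0

Ȟ^0 = Z,  Ȟ^1 = Z,  Ȟ^2 = 0


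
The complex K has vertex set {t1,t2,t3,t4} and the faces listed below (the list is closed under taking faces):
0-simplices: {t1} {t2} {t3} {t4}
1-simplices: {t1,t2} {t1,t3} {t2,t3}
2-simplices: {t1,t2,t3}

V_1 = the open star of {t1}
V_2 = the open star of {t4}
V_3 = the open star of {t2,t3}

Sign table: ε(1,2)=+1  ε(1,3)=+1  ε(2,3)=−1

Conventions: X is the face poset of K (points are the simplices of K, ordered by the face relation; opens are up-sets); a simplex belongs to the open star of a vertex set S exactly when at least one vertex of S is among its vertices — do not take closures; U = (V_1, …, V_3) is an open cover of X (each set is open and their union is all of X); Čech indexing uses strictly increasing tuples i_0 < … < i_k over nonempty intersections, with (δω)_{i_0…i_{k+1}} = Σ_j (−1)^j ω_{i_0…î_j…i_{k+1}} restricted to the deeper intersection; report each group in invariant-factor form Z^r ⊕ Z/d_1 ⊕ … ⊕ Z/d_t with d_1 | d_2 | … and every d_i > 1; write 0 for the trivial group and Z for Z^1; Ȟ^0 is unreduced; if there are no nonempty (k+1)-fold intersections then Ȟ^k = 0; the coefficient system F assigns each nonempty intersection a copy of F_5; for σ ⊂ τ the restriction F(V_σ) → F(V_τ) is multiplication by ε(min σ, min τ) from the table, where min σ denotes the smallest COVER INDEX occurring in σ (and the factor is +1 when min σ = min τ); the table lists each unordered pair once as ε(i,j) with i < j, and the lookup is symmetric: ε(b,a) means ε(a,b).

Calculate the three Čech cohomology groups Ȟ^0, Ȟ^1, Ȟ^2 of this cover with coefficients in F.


Ȟ^0(U;F) ≅ Z/5 ⊕ Z/5, Ȟ^1(U;F) ≅ 0, Ȟ^2(U;F) ≅ 0

cover nerve:
  V1={{t1},{t1,t2},{t1,t3},{t1,t2,t3}} V2={{t4}} V3={{t2},{t3},{t1,t2},{t1,t3},{t2,t3},{t1,t2,t3}}
  V13={{t1,t2},{t1,t3},{t1,t2,t3}}
C dims 3,1; δ0: rk_F5 1
Ȟ^0: (3−1)−0=2 ⇒ Z/5 ⊕ Z/5
Ȟ^1: (1−0)−1=0 ⇒ 0
Ȟ^2: (0−0)−0=0 ⇒ 0


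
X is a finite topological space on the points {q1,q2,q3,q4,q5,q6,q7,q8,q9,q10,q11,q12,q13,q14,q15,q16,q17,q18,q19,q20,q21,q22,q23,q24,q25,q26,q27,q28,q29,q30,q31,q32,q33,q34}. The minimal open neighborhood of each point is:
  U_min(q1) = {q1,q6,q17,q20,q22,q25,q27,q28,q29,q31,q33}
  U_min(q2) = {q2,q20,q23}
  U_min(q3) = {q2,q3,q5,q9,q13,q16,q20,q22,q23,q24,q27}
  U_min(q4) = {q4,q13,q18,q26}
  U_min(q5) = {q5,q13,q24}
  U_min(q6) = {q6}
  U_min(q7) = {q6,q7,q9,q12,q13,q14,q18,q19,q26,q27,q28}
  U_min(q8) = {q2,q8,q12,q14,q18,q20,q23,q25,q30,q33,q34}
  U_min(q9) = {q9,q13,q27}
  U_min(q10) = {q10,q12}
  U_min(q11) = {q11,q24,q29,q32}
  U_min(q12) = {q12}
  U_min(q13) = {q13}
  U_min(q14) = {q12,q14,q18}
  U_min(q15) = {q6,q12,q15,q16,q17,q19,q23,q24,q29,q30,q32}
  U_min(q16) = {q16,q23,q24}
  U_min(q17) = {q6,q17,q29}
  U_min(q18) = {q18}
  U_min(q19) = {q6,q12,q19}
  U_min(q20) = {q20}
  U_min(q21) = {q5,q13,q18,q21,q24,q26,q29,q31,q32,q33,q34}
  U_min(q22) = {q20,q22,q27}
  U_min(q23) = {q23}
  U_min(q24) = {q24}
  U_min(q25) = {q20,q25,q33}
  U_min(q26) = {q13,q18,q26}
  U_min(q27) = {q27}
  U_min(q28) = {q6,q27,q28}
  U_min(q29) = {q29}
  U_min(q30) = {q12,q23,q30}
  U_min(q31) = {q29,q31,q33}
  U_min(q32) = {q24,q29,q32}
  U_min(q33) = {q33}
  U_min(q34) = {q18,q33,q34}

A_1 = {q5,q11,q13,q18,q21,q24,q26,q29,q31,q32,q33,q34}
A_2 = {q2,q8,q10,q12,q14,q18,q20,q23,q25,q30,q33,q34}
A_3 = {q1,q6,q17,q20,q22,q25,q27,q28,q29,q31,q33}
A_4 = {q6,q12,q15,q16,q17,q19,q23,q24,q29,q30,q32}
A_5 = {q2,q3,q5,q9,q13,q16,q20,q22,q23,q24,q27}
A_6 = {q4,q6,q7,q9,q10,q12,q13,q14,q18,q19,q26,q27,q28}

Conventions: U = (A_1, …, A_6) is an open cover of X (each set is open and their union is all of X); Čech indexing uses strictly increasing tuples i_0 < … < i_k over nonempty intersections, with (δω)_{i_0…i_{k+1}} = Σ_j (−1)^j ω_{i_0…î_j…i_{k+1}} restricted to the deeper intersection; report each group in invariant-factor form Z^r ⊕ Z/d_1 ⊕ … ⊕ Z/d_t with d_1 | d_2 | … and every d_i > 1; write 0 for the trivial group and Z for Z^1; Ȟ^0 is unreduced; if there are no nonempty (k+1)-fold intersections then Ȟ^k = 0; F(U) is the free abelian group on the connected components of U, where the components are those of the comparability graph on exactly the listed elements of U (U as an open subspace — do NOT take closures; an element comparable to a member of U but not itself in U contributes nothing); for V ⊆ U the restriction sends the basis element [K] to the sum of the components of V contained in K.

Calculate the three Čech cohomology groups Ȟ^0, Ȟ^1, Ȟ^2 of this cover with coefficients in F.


cover nerve:
  A12={q18,q33,q34} A13={q29,q31,q33} A14={q24,q29,q32} A15={q5,q13,q24} A16={q13,q18,q26} A23={q20,q25,q33} A24={q12,q23,q30} A25={q2,q20,q23} A26={q10,q12,q14,q18} A34={q6,q17,q29} A35={q20,q22,q27} A36={q6,q27,q28} A45={q16,q23,q24} A46={q6,q12,q19} A56={q9,q13,q27}
  A123={q33} A126={q18} A134={q29} A145={q24} A156={q13} A235={q20} A245={q23} A246={q12} A346={q6} A356={q27}
components per intersection:
  A1: {q5,q11,q13,q18,q21,q24,q26,q29,q31,q32,q33,q34}
  A2: {q2,q8,q10,q12,q14,q18,q20,q23,q25,q30,q33,q34}
  A3: {q1,q6,q17,q20,q22,q25,q27,q28,q29,q31,q33}
  A4: {q6,q12,q15,q16,q17,q19,q23,q24,q29,q30,q32}
  A5: {q2,q3,q5,q9,q13,q16,q20,q22,q23,q24,q27}
  A6: {q4,q6,q7,q9,q10,q12,q13,q14,q18,q19,q26,q27,q28}
  A12: {q18,q33,q34}
  A13: {q29,q31,q33}
  A14: {q24,q29,q32}
  A15: {q5,q13,q24}
  A16: {q13,q18,q26}
  A23: {q20,q25,q33}
  A24: {q12,q23,q30}
  A25: {q2,q20,q23}
  A26: {q10,q12,q14,q18}
  A34: {q6,q17,q29}
  A35: {q20,q22,q27}
  A36: {q6,q27,q28}
  A45: {q16,q23,q24}
  A46: {q6,q12,q19}
  A56: {q9,q13,q27}
  A123: {q33}
  A126: {q18}
  A134: {q29}
  A145: {q24}
  A156: {q13}
  A235: {q20}
  A245: {q23}
  A246: {q12}
  A346: {q6}
  A356: {q27}
C dims 6,15,10; δ0: rk 5, SNF 1^5; δ1: rk 10, SNF 1^9·2
Ȟ^0: (6−5)−0=1 ⇒ Z
Ȟ^1: (15−10)−5=0 ⇒ 0
Ȟ^2: (10−0)−10=0 plus torsion [2] ⇒ Z/2

Ȟ^0(U;F) ≅ Z; Ȟ^1(U;F) ≅ 0; Ȟ^2(U;F) ≅ Z/2


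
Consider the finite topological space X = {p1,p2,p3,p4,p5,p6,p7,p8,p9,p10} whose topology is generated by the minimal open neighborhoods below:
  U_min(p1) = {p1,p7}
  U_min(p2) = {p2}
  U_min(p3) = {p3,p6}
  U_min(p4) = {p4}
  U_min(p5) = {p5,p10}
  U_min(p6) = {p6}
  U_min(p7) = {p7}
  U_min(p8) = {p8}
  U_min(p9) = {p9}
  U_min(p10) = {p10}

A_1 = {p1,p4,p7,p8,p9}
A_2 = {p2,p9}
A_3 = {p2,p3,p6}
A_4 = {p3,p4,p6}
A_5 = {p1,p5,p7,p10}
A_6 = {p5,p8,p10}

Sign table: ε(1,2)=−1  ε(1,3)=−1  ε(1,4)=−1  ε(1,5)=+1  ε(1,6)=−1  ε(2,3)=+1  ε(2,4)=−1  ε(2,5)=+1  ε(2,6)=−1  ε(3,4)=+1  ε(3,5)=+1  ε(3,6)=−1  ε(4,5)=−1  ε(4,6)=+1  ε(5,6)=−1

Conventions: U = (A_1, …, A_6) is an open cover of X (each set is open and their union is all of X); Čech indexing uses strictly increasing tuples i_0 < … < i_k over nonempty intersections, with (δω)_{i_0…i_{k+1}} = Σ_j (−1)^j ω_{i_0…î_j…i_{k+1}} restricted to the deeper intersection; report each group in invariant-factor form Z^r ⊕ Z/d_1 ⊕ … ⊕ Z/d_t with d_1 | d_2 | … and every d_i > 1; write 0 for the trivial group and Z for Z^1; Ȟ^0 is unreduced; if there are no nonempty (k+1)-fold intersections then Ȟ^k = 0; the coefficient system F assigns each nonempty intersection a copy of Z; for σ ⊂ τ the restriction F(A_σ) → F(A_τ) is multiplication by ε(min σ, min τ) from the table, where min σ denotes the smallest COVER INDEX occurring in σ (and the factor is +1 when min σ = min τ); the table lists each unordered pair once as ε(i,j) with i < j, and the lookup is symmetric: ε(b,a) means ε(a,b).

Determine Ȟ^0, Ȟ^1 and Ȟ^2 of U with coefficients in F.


nerve simplices:
  A12={p9} A14={p4} A15={p1,p7} A16={p8} A23={p2} A34={p3,p6} A56={p5,p10}
C dims 6,7; δ0: rk 5, SNF 1^5
degree 0: 6−5−0 = 1 → Ȟ^0 ≅ Z
degree 1: 7−0−5 = 2 → Ȟ^1 ≅ Z^2
degree 2: 0−0−0 = 0 → Ȟ^2 ≅ 0

Ȟ^0(U;F) ≅ Z; Ȟ^1(U;F) ≅ Z^2; Ȟ^2(U;F) ≅ 0


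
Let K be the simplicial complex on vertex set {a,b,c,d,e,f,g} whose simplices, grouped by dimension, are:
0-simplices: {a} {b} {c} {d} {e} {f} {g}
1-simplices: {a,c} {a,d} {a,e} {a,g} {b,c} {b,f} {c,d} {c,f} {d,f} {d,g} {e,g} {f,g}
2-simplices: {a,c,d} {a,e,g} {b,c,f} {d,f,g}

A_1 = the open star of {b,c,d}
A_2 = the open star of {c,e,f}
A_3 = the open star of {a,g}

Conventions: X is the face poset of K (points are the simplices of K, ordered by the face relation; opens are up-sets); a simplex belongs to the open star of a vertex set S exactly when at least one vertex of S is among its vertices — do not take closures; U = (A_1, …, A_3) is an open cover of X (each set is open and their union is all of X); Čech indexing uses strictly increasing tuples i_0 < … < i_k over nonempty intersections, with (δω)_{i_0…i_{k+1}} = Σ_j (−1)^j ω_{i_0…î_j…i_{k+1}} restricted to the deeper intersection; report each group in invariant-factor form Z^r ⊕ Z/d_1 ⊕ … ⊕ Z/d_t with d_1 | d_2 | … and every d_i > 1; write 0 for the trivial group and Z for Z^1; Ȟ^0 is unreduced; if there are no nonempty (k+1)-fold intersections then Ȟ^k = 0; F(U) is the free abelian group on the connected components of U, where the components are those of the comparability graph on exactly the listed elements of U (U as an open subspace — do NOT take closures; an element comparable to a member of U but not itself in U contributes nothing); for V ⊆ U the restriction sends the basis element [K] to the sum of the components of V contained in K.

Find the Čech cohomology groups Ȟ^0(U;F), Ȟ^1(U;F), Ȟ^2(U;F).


nonempty overlaps:
  A1={{b},{c},{d},{a,c},{a,d},{b,c},{b,f},{c,d},{c,f},{d,f},{d,g},{a,c,d},{b,c,f},{d,f,g}} A2={{c},{e},{f},{a,c},{a,e},{b,c},{b,f},{c,d},{c,f},{d,f},{e,g},{f,g},{a,c,d},{a,e,g},{b,c,f},{d,f,g}} A3={{a},{g},{a,c},{a,d},{a,e},{a,g},{d,g},{e,g},{f,g},{a,c,d},{a,e,g},{d,f,g}}
  A12={{c},{a,c},{b,c},{b,f},{c,d},{c,f},{d,f},{a,c,d},{b,c,f},{d,f,g}} A13={{a,c},{a,d},{d,g},{a,c,d},{d,f,g}} A23={{a,c},{a,e},{e,g},{f,g},{a,c,d},{a,e,g},{d,f,g}}
  A123={{a,c},{a,c,d},{d,f,g}}
components per intersection:
  A1: {{b},{c},{d},{a,c},{a,d},{b,c},{b,f},{c,d},{c,f},{d,f},{d,g},{a,c,d},{b,c,f},{d,f,g}}
  A2: {{c},{f},{a,c},{b,c},{b,f},{c,d},{c,f},{d,f},{f,g},{a,c,d},{b,c,f},{d,f,g}} {{e},{a,e},{e,g},{a,e,g}}
  A3: {{a},{g},{a,c},{a,d},{a,e},{a,g},{d,g},{e,g},{f,g},{a,c,d},{a,e,g},{d,f,g}}
  A12: {{c},{a,c},{b,c},{b,f},{c,d},{c,f},{a,c,d},{b,c,f}} {{d,f},{d,f,g}}
  A13: {{a,c},{a,d},{a,c,d}} {{d,g},{d,f,g}}
  A23: {{a,c},{a,c,d}} {{a,e},{e,g},{a,e,g}} {{f,g},{d,f,g}}
  A123: {{a,c},{a,c,d}} {{d,f,g}}
C dims 4,7,2; δ0: rk 3, SNF 1^3; δ1: rk 2, SNF 1^2
degree 0: 4−3−0 = 1 → Ȟ^0 ≅ Z
degree 1: 7−2−3 = 2 → Ȟ^1 ≅ Z^2
degree 2: 2−0−2 = 0 → Ȟ^2 ≅ 0

Ȟ^0(U;F) ≅ Z; Ȟ^1(U;F) ≅ Z^2; Ȟ^2(U;F) ≅ 0


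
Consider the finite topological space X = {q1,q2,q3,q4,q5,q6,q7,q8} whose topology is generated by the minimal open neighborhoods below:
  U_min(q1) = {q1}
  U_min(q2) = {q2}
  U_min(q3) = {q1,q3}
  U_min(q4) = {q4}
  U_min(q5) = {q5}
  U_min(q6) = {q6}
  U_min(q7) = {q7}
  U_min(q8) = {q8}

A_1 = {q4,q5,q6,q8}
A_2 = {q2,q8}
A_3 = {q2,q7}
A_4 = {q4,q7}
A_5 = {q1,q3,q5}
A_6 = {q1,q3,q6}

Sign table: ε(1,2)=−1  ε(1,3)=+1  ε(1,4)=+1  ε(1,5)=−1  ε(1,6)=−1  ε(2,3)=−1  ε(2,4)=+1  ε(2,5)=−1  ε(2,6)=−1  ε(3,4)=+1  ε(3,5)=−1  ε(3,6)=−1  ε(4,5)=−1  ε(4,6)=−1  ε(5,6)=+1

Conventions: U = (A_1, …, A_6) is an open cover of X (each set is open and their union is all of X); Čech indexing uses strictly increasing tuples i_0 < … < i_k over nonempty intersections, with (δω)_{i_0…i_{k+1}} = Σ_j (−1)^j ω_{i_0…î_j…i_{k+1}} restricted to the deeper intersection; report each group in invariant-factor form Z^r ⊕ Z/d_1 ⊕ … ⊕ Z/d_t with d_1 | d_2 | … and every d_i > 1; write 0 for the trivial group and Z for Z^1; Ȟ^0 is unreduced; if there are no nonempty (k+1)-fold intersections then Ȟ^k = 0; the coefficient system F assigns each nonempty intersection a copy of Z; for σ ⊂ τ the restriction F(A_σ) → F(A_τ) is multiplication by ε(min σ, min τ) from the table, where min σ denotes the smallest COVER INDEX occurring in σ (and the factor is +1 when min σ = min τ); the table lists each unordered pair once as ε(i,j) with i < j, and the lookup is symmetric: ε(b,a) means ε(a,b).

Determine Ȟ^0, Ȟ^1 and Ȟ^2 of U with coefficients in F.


nonempty overlaps:
  A12={q8} A14={q4} A15={q5} A16={q6} A23={q2} A34={q7} A56={q1,q3}
C dims 6,7; δ0: rk 5, SNF 1^5
degree 0: 6−5−0 = 1 → Ȟ^0 ≅ Z
degree 1: 7−0−5 = 2 → Ȟ^1 ≅ Z^2
degree 2: 0−0−0 = 0 → Ȟ^2 ≅ 0

Ȟ^0(U;F) ≅ Z, Ȟ^1(U;F) ≅ Z^2, Ȟ^2(U;F) ≅ 0


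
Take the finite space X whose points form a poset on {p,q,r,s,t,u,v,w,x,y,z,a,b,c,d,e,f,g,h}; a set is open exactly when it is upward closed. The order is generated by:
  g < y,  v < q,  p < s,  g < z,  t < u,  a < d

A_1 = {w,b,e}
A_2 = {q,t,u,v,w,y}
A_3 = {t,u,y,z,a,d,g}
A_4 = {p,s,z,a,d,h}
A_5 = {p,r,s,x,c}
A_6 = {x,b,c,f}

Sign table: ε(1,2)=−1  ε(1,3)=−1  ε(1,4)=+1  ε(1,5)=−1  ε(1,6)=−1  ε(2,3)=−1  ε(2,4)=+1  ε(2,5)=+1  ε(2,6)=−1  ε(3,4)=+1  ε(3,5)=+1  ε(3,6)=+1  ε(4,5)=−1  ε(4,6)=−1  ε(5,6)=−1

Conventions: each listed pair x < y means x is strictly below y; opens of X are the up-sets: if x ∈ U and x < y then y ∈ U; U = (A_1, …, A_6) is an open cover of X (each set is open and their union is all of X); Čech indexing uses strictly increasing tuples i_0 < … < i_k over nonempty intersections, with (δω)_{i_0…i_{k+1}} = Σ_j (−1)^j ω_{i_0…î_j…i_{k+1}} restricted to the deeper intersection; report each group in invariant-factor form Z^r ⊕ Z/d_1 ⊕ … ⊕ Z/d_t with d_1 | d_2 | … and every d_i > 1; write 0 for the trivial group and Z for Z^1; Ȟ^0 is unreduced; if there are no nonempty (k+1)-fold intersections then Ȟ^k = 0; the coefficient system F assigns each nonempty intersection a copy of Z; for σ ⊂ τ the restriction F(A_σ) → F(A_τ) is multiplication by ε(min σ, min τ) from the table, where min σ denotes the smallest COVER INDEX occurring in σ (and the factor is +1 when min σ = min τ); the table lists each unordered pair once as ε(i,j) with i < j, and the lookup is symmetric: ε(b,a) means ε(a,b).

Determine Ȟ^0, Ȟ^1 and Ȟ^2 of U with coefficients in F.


Ȟ^0 = 0; Ȟ^1 = Z/2; Ȟ^2 = 0

nonempty intersections:
  A12={w} A16={b} A23={t,u,y} A34={z,a,d} A45={p,s} A56={x,c}
C dims 6,6; δ0: rk 6, SNF 1^5·2
Ȟ^0: (6−6)−0=0 ⇒ 0
Ȟ^1: (6−0)−6=0 plus torsion [2] ⇒ Z/2
Ȟ^2: (0−0)−0=0 ⇒ 0


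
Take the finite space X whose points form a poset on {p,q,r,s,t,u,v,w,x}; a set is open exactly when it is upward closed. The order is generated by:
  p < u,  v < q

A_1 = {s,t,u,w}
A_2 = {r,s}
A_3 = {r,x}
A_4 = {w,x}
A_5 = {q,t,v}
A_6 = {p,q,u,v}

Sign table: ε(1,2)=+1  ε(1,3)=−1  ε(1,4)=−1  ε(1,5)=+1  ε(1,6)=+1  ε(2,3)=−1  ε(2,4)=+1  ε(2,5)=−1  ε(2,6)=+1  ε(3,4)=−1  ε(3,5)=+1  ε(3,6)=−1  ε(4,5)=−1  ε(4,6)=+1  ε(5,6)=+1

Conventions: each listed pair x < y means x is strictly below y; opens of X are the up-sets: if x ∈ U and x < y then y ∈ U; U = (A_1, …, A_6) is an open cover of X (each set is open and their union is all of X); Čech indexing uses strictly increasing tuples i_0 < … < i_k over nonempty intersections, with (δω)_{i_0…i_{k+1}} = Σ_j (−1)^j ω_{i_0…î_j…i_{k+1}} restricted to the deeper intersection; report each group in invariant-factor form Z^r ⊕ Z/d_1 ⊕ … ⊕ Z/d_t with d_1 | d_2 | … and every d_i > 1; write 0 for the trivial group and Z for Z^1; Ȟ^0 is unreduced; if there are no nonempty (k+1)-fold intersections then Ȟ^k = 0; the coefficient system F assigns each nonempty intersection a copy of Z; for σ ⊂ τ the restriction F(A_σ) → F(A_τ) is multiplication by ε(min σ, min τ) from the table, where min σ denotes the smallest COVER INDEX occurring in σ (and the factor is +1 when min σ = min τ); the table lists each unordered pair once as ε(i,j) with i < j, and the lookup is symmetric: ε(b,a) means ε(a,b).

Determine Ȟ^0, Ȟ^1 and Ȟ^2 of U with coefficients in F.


nerve simplices:
  A12={s} A14={w} A15={t} A16={u} A23={r} A34={x} A56={q,v}
C dims 6,7; δ0: rk 6, SNF 1^5·2
degree 0: 6−6−0 = 0 → Ȟ^0 ≅ 0
degree 1: 7−0−6 = 1 plus torsion [2] → Ȟ^1 ≅ Z ⊕ Z/2
degree 2: 0−0−0 = 0 → Ȟ^2 ≅ 0

Ȟ^0 = 0, Ȟ^1 = Z ⊕ Z/2 and Ȟ^2 = 0


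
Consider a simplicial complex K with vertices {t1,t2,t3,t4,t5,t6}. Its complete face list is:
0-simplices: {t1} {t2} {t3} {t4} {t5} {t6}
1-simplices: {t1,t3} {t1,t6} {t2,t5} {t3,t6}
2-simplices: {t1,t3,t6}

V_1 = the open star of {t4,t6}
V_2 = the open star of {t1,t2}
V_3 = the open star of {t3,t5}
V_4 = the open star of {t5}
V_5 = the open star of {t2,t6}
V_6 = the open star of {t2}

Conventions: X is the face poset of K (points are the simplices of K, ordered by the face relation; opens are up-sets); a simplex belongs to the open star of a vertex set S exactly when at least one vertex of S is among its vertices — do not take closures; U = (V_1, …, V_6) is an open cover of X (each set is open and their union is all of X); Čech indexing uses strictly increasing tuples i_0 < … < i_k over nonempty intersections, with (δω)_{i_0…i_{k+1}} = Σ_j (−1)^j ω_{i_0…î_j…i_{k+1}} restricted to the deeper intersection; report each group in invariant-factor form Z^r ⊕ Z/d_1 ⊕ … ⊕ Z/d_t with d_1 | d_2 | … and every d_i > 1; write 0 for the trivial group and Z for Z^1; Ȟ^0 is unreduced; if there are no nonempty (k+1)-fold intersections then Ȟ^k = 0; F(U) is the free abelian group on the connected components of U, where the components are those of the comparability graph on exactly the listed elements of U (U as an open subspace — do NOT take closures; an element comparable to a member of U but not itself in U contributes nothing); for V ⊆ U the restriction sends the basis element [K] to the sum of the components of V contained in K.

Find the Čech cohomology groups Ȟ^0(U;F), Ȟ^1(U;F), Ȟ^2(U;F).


Ȟ^0 = Z^3; Ȟ^1 = 0; Ȟ^2 = 0

nonempty overlaps:
  V1={{t4},{t6},{t1,t6},{t3,t6},{t1,t3,t6}} V2={{t1},{t2},{t1,t3},{t1,t6},{t2,t5},{t1,t3,t6}} V3={{t3},{t5},{t1,t3},{t2,t5},{t3,t6},{t1,t3,t6}} V4={{t5},{t2,t5}} V5={{t2},{t6},{t1,t6},{t2,t5},{t3,t6},{t1,t3,t6}} V6={{t2},{t2,t5}}
  V12={{t1,t6},{t1,t3,t6}} V13={{t3,t6},{t1,t3,t6}} V15={{t6},{t1,t6},{t3,t6},{t1,t3,t6}} V23={{t1,t3},{t2,t5},{t1,t3,t6}} V24={{t2,t5}} V25={{t2},{t1,t6},{t2,t5},{t1,t3,t6}} V26={{t2},{t2,t5}} V34={{t5},{t2,t5}} V35={{t2,t5},{t3,t6},{t1,t3,t6}} V36={{t2,t5}} V45={{t2,t5}} V46={{t2,t5}} V56={{t2},{t2,t5}}
  V123={{t1,t3,t6}} V125={{t1,t6},{t1,t3,t6}} V135={{t3,t6},{t1,t3,t6}} V234={{t2,t5}} V235={{t2,t5},{t1,t3,t6}} V236={{t2,t5}} V245={{t2,t5}} V246={{t2,t5}} V256={{t2},{t2,t5}} V345={{t2,t5}} V346={{t2,t5}} V356={{t2,t5}} V456={{t2,t5}}
  V1235={{t1,t3,t6}} V2345={{t2,t5}} V2346={{t2,t5}} V2356={{t2,t5}} V2456={{t2,t5}} V3456={{t2,t5}}
  V23456={{t2,t5}}
components per intersection:
  V1: {{t4}} {{t6},{t1,t6},{t3,t6},{t1,t3,t6}}
  V2: {{t1},{t1,t3},{t1,t6},{t1,t3,t6}} {{t2},{t2,t5}}
  V3: {{t3},{t1,t3},{t3,t6},{t1,t3,t6}} {{t5},{t2,t5}}
  V4: {{t5},{t2,t5}}
  V5: {{t2},{t2,t5}} {{t6},{t1,t6},{t3,t6},{t1,t3,t6}}
  V6: {{t2},{t2,t5}}
  V12: {{t1,t6},{t1,t3,t6}}
  V13: {{t3,t6},{t1,t3,t6}}
  V15: {{t6},{t1,t6},{t3,t6},{t1,t3,t6}}
  V23: {{t1,t3},{t1,t3,t6}} {{t2,t5}}
  V24: {{t2,t5}}
  V25: {{t2},{t2,t5}} {{t1,t6},{t1,t3,t6}}
  V26: {{t2},{t2,t5}}
  V34: {{t5},{t2,t5}}
  V35: {{t2,t5}} {{t3,t6},{t1,t3,t6}}
  V36: {{t2,t5}}
  V45: {{t2,t5}}
  V46: {{t2,t5}}
  V56: {{t2},{t2,t5}}
  V123: {{t1,t3,t6}}
  V125: {{t1,t6},{t1,t3,t6}}
  V135: {{t3,t6},{t1,t3,t6}}
  V234: {{t2,t5}}
  V235: {{t2,t5}} {{t1,t3,t6}}
  V236: {{t2,t5}}
  V245: {{t2,t5}}
  V246: {{t2,t5}}
  V256: {{t2},{t2,t5}}
  V345: {{t2,t5}}
  V346: {{t2,t5}}
  V356: {{t2,t5}}
  V456: {{t2,t5}}
  V1235: {{t1,t3,t6}}
  V2345: {{t2,t5}}
  V2346: {{t2,t5}}
  V2356: {{t2,t5}}
  V2456: {{t2,t5}}
  V3456: {{t2,t5}}
  V23456: {{t2,t5}}
C dims 10,16,14,6; δ0: rk 7, SNF 1^7; δ1: rk 9, SNF 1^9; δ2: rk 5, SNF 1^5
degree 0: 10−7−0 = 3 → Ȟ^0 ≅ Z^3
degree 1: 16−9−7 = 0 → Ȟ^1 ≅ 0
degree 2: 14−5−9 = 0 → Ȟ^2 ≅ 0


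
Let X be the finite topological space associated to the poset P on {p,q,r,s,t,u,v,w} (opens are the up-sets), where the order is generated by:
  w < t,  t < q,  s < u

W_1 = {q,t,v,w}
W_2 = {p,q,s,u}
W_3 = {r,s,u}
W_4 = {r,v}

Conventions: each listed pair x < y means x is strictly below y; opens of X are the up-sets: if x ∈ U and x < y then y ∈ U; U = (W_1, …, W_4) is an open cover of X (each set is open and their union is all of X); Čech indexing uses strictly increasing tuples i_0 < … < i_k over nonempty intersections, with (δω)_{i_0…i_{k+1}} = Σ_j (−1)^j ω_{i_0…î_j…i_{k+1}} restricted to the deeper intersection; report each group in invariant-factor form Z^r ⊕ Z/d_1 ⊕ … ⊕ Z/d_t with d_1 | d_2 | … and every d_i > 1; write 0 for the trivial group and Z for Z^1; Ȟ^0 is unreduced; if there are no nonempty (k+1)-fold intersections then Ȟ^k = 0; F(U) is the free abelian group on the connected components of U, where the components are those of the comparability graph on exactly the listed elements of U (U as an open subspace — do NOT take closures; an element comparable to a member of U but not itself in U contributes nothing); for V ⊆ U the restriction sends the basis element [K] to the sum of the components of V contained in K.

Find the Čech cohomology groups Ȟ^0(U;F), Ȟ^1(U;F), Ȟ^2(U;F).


Ȟ^0(U;F) ≅ Z^5, Ȟ^1(U;F) ≅ 0, Ȟ^2(U;F) ≅ 0

nonempty intersections:
  W12={q} W14={v} W23={s,u} W34={r}
components per intersection:
  W1: {q,t,w} {v}
  W2: {p} {q} {s,u}
  W3: {r} {s,u}
  W4: {r} {v}
  W12: {q}
  W14: {v}
  W23: {s,u}
  W34: {r}
C dims 9,4; δ0: rk 4, SNF 1^4
Ȟ^0: (9−4)−0=5 ⇒ Z^5
Ȟ^1: (4−0)−4=0 ⇒ 0
Ȟ^2: (0−0)−0=0 ⇒ 0
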